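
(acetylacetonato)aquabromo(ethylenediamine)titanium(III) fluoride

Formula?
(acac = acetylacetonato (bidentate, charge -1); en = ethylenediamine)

Ligands: 1 bromo (Br, -1), 1 acetylacetonato (acac, -1), 1 ethylenediamine (en, neutral), 1 aqua (H2O, neutral). Ligand charge sum = -2.
With Ti in oxidation state +3, the complex ion is [Ti...]^1+.
Charge balance with fluoride (-1) requires 1 complex ion per 1 fluoride.

[Ti(acac)Br(en)(H2O)]F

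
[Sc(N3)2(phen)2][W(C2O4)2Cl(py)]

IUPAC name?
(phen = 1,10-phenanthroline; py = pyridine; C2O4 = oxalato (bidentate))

Both ions are complex: the cation is named first with the plain metal name, the anion second with the -ate form; each ion's ligands are alphabetised independently.
Scandium is always +3 in its complexes; the cation's ligand charges sum to -2, so the complex cation is 1+.
A 1:1 salt means the anion carries the equal and opposite charge, 1−.
Anion: ligand charges sum to -5; for the ion to be 1−, W = +4.

diazidobis(1,10-phenanthroline)scandium(III) chlorodioxalato(pyridine)tungstate(IV)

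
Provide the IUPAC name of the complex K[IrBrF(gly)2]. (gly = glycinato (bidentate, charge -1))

potassium bromofluorobis(glycinato)iridate(III)

The 1 potassium counter-ion carries a total charge of +1, so each complex ion is 1−.
Ligand charges: 1×bromo (-1 each), 1×fluoro (-1 each), 2×glycinato (-1 each); total -4. So Ir + (-4) = 1−, giving Ir = +3.
Ligands are named alphabetically: bromo before fluoro before glycinato.
The complex ion is anionic, so iridium takes the -ate form iridate(III).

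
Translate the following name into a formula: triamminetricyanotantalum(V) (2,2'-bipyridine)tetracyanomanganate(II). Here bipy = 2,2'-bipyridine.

Cation [Ta…]: ligand charges -3, Ta(V) ⇒ ion charge 2+.
Anion [Mn…]: ligand charges -4, Mn(II) ⇒ ion charge 2−.
One 2+ cation balances one 2− anion.

[Ta(CN)3(NH3)3][Mn(bipy)(CN)4]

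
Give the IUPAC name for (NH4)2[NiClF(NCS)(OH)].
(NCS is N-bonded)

ammonium chlorofluorohydroxoisothiocyanatonickelate(II)

The 2 ammonium counter-ions carry a total charge of +2, so each complex ion is 2−.
Ligand charges: 1×fluoro (-1 each), 1×chloro (-1 each), 1×isothiocyanato (-1 each), 1×hydroxo (-1 each); total -4. So Ni + (-4) = 2−, giving Ni = +2.
Ligands are named alphabetically: chloro before fluoro before hydroxo before isothiocyanato.
The complex ion is anionic, so nickel takes the -ate form nickelate(II).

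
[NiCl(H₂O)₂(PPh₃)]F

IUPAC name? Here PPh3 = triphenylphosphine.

The 1 fluoride counter-ion carries a total charge of -1, so each complex ion is 1+.
Ligand charges: 1×chloro (-1 each), 1×triphenylphosphine (neutral), 2×aqua (neutral); total -1. So Ni + (-1) = 1+, giving Ni = +2.
Ligands are named alphabetically: aqua before chloro before triphenylphosphine.

diaquachloro(triphenylphosphine)nickel(II) fluoride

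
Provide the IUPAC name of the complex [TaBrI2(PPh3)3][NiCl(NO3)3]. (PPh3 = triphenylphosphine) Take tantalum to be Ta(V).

bromodiiodotris(triphenylphosphine)tantalum(V) chlorotrinitratonickelate(II)

Ta is given as +5; the cation's ligand charges sum to -3, so the complex cation is 2+.
A 1:1 salt means the anion carries the equal and opposite charge, 2−.
Anion: ligand charges sum to -4; for the ion to be 2−, Ni = +2.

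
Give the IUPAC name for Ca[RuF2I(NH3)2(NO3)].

calcium diamminedifluoroiodonitratoruthenate(II)

The 1 calcium counter-ion carries a total charge of +2, so each complex ion is 2−.
Ligand charges: 1×nitrato (-1 each), 1×iodo (-1 each), 2×ammine (neutral), 2×fluoro (-1 each); total -4. So Ru + (-4) = 2−, giving Ru = +2.
Ligands are named alphabetically: ammine before fluoro before iodo before nitrato.
The complex ion is anionic, so ruthenium takes the -ate form ruthenate(II).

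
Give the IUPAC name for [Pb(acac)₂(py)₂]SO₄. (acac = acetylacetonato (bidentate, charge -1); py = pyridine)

The 1 sulfate counter-ion carries a total charge of -2, so each complex ion is 2+.
Ligand charges: 2×acetylacetonato (-1 each), 2×pyridine (neutral); total -2. So Pb + (-2) = 2+, giving Pb = +4.
Ligands are named alphabetically: acetylacetonato before pyridine.

bis(acetylacetonato)bis(pyridine)lead(IV) sulfate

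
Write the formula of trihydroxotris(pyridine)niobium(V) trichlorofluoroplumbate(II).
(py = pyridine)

Cation [Nb…]: ligand charges -3, Nb(V) ⇒ ion charge 2+.
Anion [Pb…]: ligand charges -4, Pb(II) ⇒ ion charge 2−.
One 2+ cation balances one 2− anion.

[Nb(OH)3(py)3][PbCl3F]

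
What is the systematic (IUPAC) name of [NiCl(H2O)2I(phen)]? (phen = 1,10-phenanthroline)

diaquachloroiodo(1,10-phenanthroline)nickel(II)

There is no counter-ion, so the complex is neutral overall.
Ligand charges: 2×aqua (neutral), 1×chloro (-1 each), 1×1,10-phenanthroline (neutral), 1×iodo (-1 each); total -2. So Ni + (-2) = 0, giving Ni = +2.
Ligands are named alphabetically: aqua before chloro before iodo before phenanthroline.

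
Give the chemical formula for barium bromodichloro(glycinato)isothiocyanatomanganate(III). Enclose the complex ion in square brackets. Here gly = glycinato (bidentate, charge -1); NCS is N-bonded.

Ligands: 2 chloro (Cl, -1), 1 glycinato (gly, -1), 1 isothiocyanato (NCS, -1), 1 bromo (Br, -1). Ligand charge sum = -5.
Charge balance with barium (+2) requires 1 complex ion per 1 barium.

Ba[MnBrCl2(gly)(NCS)]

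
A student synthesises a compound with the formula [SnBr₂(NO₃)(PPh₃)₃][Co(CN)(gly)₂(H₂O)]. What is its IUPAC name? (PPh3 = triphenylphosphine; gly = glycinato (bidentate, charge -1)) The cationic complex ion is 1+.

dibromonitratotris(triphenylphosphine)tin(IV) aquacyanobis(glycinato)cobaltate(II)

The complex cation is given as 1+; its ligand charges sum to -3, so Sn = +4.
A 1:1 salt means the anion carries the equal and opposite charge, 1−.
Anion: ligand charges sum to -3; for the ion to be 1−, Co = +2.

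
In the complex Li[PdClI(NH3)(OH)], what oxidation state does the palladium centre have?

1 lithium outside the brackets (+1 each) → the complex ion is 1−.
Ligand charges: 1×I = -1; 1×NH3 neutral; 1×OH = -1; 1×Cl = -1; sum -3.
Pd + (-3) = 1− ⇒ Pd is +2.

+2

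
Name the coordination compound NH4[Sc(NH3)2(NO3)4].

ammonium diamminetetranitratoscandate(III)

The 1 ammonium counter-ion carries a total charge of +1, so each complex ion is 1−.
Ligand charges: 4×nitrato (-1 each), 2×ammine (neutral); total -4. So Sc + (-4) = 1−, giving Sc = +3.
Ligands are named alphabetically: ammine before nitrato.
The complex ion is anionic, so scandium takes the -ate form scandate(III).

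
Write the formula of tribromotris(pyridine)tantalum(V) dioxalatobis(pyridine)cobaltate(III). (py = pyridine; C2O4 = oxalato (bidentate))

Cation [Ta…]: ligand charges -3, Ta(V) ⇒ ion charge 2+.
Anion [Co…]: ligand charges -4, Co(III) ⇒ ion charge 1−.
One 2+ cation requires 2 of the 1− anion.

[TaBr3(py)3][Co(C2O4)2(py)2]2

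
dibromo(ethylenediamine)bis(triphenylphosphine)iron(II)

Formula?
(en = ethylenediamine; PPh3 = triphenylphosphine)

Ligands: 2 bromo (Br, -1), 1 ethylenediamine (en, neutral), 2 triphenylphosphine (PPh3, neutral). Ligand charge sum = -2.
With Fe in oxidation state +2, the complex ion is [Fe...].

[FeBr2(en)(PPh3)2]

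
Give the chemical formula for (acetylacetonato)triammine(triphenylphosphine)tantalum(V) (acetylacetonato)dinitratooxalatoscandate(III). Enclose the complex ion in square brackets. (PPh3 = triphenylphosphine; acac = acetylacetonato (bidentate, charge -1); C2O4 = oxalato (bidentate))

[Ta(acac)(NH3)3(PPh3)][Sc(acac)(C2O4)(NO3)2]2

Cation [Ta…]: ligand charges -1, Ta(V) ⇒ ion charge 4+.
Anion [Sc…]: ligand charges -5, Sc(III) ⇒ ion charge 2−.
One 4+ cation requires 2 of the 2− anion.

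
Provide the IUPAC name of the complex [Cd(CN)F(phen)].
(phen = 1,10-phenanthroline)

There is no counter-ion, so the complex is neutral overall.
Ligand charges: 1×fluoro (-1 each), 1×cyano (-1 each), 1×1,10-phenanthroline (neutral); total -2. So Cd + (-2) = 0, giving Cd = +2.
Ligands are named alphabetically: cyano before fluoro before phenanthroline.

cyanofluoro(1,10-phenanthroline)cadmium(II)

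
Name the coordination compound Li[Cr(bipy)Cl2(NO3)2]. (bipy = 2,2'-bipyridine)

lithium (2,2'-bipyridine)dichlorodinitratochromate(III)

The 1 lithium counter-ion carries a total charge of +1, so each complex ion is 1−.
Ligand charges: 2×nitrato (-1 each), 2×chloro (-1 each), 1×2,2'-bipyridine (neutral); total -4. So Cr + (-4) = 1−, giving Cr = +3.
Ligands are named alphabetically: bipyridine before chloro before nitrato.
The complex ion is anionic, so chromium takes the -ate form chromate(III).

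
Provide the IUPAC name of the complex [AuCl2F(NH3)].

amminedichlorofluorogold(III)

There is no counter-ion, so the complex is neutral overall.
Ligand charges: 1×fluoro (-1 each), 1×ammine (neutral), 2×chloro (-1 each); total -3. So Au + (-3) = 0, giving Au = +3.
Ligands are named alphabetically: ammine before chloro before fluoro.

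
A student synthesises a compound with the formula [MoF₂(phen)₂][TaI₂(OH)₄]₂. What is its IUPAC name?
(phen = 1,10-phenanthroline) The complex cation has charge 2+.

Both ions are complex: the cation is named first with the plain metal name, the anion second with the -ate form; each ion's ligands are alphabetised independently.
The complex cation is given as 2+; its ligand charges sum to -2, so Mo = +4.
With 2 anions per cation, each anion must be 2/2 = 1−.
Anion: ligand charges sum to -6; for the ion to be 1−, Ta = +5.

difluorobis(1,10-phenanthroline)molybdenum(IV) tetrahydroxodiiodotantalate(V)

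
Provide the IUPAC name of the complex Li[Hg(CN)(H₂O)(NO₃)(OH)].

The 1 lithium counter-ion carries a total charge of +1, so each complex ion is 1−.
Ligand charges: 1×aqua (neutral), 1×cyano (-1 each), 1×nitrato (-1 each), 1×hydroxo (-1 each); total -3. So Hg + (-3) = 1−, giving Hg = +2.
Ligands are named alphabetically: aqua before cyano before hydroxo before nitrato.
The complex ion is anionic, so mercury takes the -ate form mercurate(II).

lithium aquacyanohydroxonitratomercurate(II)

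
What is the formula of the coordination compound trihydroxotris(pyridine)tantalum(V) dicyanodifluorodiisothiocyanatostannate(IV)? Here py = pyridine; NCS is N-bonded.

Cation [Ta…]: ligand charges -3, Ta(V) ⇒ ion charge 2+.
Anion [Sn…]: ligand charges -6, Sn(IV) ⇒ ion charge 2−.

[Ta(OH)3(py)3][Sn(CN)2F2(NCS)2]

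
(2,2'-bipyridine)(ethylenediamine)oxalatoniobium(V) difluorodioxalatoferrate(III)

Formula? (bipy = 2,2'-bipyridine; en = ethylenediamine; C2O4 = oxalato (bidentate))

[Nb(bipy)(C2O4)(en)][Fe(C2O4)2F2]

Cation [Nb…]: ligand charges -2, Nb(V) ⇒ ion charge 3+.
Anion [Fe…]: ligand charges -6, Fe(III) ⇒ ion charge 3−.
One 3+ cation balances one 3− anion.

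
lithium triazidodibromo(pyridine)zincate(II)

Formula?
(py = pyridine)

Li3[ZnBr2(N3)3(py)]

Ligands: 2 bromo (Br, -1), 1 pyridine (py, neutral), 3 azido (N3, -1). Ligand charge sum = -5.
With Zn in oxidation state +2, the complex ion is [Zn...]^3−.
Charge balance with lithium (+1) requires 1 complex ion per 3 lithium.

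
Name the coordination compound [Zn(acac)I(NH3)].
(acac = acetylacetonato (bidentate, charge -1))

There is no counter-ion, so the complex is neutral overall.
Ligand charges: 1×iodo (-1 each), 1×ammine (neutral), 1×acetylacetonato (-1 each); total -2. So Zn + (-2) = 0, giving Zn = +2.
Ligands are named alphabetically: acetylacetonato before ammine before iodo.

(acetylacetonato)ammineiodozinc(II)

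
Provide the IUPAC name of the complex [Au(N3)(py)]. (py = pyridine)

There is no counter-ion, so the complex is neutral overall.
Ligand charges: 1×azido (-1 each), 1×pyridine (neutral); total -1. So Au + (-1) = 0, giving Au = +1.
Ligands are named alphabetically: azido before pyridine.

azido(pyridine)gold(I)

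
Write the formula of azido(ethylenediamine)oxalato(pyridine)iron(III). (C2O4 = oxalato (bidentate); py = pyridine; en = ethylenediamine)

[Fe(C2O4)(en)(N3)(py)]

Ligands: 1 oxalato (C2O4, -2), 1 pyridine (py, neutral), 1 azido (N3, -1), 1 ethylenediamine (en, neutral). Ligand charge sum = -3.
With Fe in oxidation state +3, the complex ion is [Fe...].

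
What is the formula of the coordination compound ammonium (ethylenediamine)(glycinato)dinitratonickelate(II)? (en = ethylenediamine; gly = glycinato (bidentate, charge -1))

NH4[Ni(en)(gly)(NO3)2]

Ligands: 1 ethylenediamine (en, neutral), 1 glycinato (gly, -1), 2 nitrato (NO3, -1). Ligand charge sum = -3.
With Ni in oxidation state +2, the complex ion is [Ni...]^1−.
Charge balance with ammonium (+1) requires 1 complex ion per 1 ammonium.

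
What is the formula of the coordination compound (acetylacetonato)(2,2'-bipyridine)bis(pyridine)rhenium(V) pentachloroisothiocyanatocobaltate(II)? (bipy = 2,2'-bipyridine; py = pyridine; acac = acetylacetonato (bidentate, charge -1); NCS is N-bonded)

[Re(acac)(bipy)(py)2][CoCl5(NCS)]

Cation [Re…]: ligand charges -1, Re(V) ⇒ ion charge 4+.
Anion [Co…]: ligand charges -6, Co(II) ⇒ ion charge 4−.
One 4+ cation balances one 4− anion.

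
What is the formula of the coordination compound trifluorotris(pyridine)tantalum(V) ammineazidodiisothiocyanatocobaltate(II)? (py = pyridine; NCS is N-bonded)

[TaF3(py)3][Co(N3)(NCS)2(NH3)]2

Cation [Ta…]: ligand charges -3, Ta(V) ⇒ ion charge 2+.
Anion [Co…]: ligand charges -3, Co(II) ⇒ ion charge 1−.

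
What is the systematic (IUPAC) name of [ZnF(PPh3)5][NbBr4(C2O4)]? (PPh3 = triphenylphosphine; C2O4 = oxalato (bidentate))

fluoropentakis(triphenylphosphine)zinc(II) tetrabromooxalatoniobate(V)

Both ions are complex: the cation is named first with the plain metal name, the anion second with the -ate form; each ion's ligands are alphabetised independently.
Zinc is always +2 in its complexes; the cation's ligand charges sum to -1, so the complex cation is 1+.
A 1:1 salt means the anion carries the equal and opposite charge, 1−.
Anion: ligand charges sum to -6; for the ion to be 1−, Nb = +5.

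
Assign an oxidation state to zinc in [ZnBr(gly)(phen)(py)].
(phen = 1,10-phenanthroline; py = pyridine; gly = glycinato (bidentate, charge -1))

No counter-ion: the bracketed complex is neutral.
Ligand charges: 1×phen neutral; 1×Br = -1; 1×py neutral; 1×gly = -1; sum -2.
Zn + (-2) = 0 ⇒ Zn is +2.

+2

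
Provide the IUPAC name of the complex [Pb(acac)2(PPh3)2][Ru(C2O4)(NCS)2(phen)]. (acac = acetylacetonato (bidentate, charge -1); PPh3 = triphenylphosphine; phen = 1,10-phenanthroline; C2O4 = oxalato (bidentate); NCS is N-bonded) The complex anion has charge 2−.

bis(acetylacetonato)bis(triphenylphosphine)lead(IV) diisothiocyanatooxalato(1,10-phenanthroline)ruthenate(II)

Both ions are complex: the cation is named first with the plain metal name, the anion second with the -ate form; each ion's ligands are alphabetised independently.
The complex anion is given as 2−; its ligand charges sum to -4, so Ru = +2.
A 1:1 salt means the cation carries the equal and opposite charge, 2+.
Cation: ligand charges sum to -2; for the ion to be 2+, Pb = +4.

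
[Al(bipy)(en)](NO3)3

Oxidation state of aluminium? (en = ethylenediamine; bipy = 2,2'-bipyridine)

3 nitrate outside the brackets (-1 each) → the complex ion is 3+.
Ligand charges: 1×en neutral; 1×bipy neutral; sum 0.
Al + (0) = 3+ ⇒ Al is +3.

+3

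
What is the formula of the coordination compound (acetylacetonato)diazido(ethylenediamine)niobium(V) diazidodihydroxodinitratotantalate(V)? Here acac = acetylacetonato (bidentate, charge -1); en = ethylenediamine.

[Nb(acac)(en)(N3)2][Ta(N3)2(NO3)2(OH)2]2

Cation [Nb…]: ligand charges -3, Nb(V) ⇒ ion charge 2+.
Anion [Ta…]: ligand charges -6, Ta(V) ⇒ ion charge 1−.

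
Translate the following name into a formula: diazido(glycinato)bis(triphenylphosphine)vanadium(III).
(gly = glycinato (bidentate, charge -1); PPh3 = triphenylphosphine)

[V(gly)(N3)2(PPh3)2]

Ligands: 1 glycinato (gly, -1), 2 triphenylphosphine (PPh3, neutral), 2 azido (N3, -1). Ligand charge sum = -3.
With V in oxidation state +3, the complex ion is [V...].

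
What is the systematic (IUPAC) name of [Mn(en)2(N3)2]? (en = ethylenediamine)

There is no counter-ion, so the complex is neutral overall.
Ligand charges: 2×azido (-1 each), 2×ethylenediamine (neutral); total -2. So Mn + (-2) = 0, giving Mn = +2.
Ligands are named alphabetically: azido before ethylenediamine.

diazidobis(ethylenediamine)manganese(II)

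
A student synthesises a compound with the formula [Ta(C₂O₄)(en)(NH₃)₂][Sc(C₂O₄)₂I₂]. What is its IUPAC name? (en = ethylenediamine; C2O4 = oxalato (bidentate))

diammine(ethylenediamine)oxalatotantalum(V) diiododioxalatoscandate(III)

Scandium is always +3 in its complexes; the anion's ligand charges sum to -6, so the complex anion is 3−.
A 1:1 salt means the cation carries the equal and opposite charge, 3+.
Cation: ligand charges sum to -2; for the ion to be 3+, Ta = +5.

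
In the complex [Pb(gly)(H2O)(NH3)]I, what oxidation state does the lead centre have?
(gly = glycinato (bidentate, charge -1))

+2

1 iodide outside the brackets (-1 each) → the complex ion is 1+.
Ligand charges: 1×H2O neutral; 1×gly = -1; 1×NH3 neutral; sum -1.
Pb + (-1) = 1+ ⇒ Pb is +2.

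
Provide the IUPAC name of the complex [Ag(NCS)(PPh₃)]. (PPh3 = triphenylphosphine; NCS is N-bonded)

isothiocyanato(triphenylphosphine)silver(I)

There is no counter-ion, so the complex is neutral overall.
Ligand charges: 1×triphenylphosphine (neutral), 1×isothiocyanato (-1 each); total -1. So Ag + (-1) = 0, giving Ag = +1.
Ligands are named alphabetically: isothiocyanato before triphenylphosphine.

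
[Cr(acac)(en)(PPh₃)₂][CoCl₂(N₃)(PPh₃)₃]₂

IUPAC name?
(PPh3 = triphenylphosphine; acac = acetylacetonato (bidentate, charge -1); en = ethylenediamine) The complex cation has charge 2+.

(acetylacetonato)(ethylenediamine)bis(triphenylphosphine)chromium(III) azidodichlorotris(triphenylphosphine)cobaltate(II)

The complex cation is given as 2+; its ligand charges sum to -1, so Cr = +3.
With 2 anions per cation, each anion must be 2/2 = 1−.
Anion: ligand charges sum to -3; for the ion to be 1−, Co = +2.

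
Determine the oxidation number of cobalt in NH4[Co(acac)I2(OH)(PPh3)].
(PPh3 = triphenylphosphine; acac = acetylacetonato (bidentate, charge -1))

1 ammonium outside the brackets (+1 each) → the complex ion is 1−.
Ligand charges: 1×OH = -1; 1×PPh3 neutral; 2×I = -2; 1×acac = -1; sum -4.
Co + (-4) = 1− ⇒ Co is +3.

+3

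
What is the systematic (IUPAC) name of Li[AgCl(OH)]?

The 1 lithium counter-ion carries a total charge of +1, so each complex ion is 1−.
Ligand charges: 1×hydroxo (-1 each), 1×chloro (-1 each); total -2. So Ag + (-2) = 1−, giving Ag = +1.
Ligands are named alphabetically: chloro before hydroxo.
The complex ion is anionic, so silver takes the -ate form argentate(I).

lithium chlorohydroxoargentate(I)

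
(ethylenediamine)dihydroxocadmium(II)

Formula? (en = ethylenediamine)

Ligands: 1 ethylenediamine (en, neutral), 2 hydroxo (OH, -1). Ligand charge sum = -2.
With Cd in oxidation state +2, the complex ion is [Cd...].

[Cd(en)(OH)2]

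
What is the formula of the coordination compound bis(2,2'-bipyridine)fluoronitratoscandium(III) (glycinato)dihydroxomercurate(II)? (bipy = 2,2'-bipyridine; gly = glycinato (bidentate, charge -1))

[Sc(bipy)2F(NO3)][Hg(gly)(OH)2]

Cation [Sc…]: ligand charges -2, Sc(III) ⇒ ion charge 1+.
Anion [Hg…]: ligand charges -3, Hg(II) ⇒ ion charge 1−.
One 1+ cation balances one 1− anion.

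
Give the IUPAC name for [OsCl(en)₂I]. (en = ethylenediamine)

There is no counter-ion, so the complex is neutral overall.
Ligand charges: 1×iodo (-1 each), 2×ethylenediamine (neutral), 1×chloro (-1 each); total -2. So Os + (-2) = 0, giving Os = +2.
Ligands are named alphabetically: chloro before ethylenediamine before iodo.

chlorobis(ethylenediamine)iodoosmium(II)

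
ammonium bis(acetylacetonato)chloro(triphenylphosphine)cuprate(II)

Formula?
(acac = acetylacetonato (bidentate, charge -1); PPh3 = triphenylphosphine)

Ligands: 2 acetylacetonato (acac, -1), 1 chloro (Cl, -1), 1 triphenylphosphine (PPh3, neutral). Ligand charge sum = -3.
With Cu in oxidation state +2, the complex ion is [Cu...]^1−.
Charge balance with ammonium (+1) requires 1 complex ion per 1 ammonium.

NH4[Cu(acac)2Cl(PPh3)]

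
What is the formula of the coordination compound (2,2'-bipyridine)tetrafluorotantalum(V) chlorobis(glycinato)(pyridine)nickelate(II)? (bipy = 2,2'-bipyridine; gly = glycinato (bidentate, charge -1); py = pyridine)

Cation [Ta…]: ligand charges -4, Ta(V) ⇒ ion charge 1+.
Anion [Ni…]: ligand charges -3, Ni(II) ⇒ ion charge 1−.
One 1+ cation balances one 1− anion.

[Ta(bipy)F4][NiCl(gly)2(py)]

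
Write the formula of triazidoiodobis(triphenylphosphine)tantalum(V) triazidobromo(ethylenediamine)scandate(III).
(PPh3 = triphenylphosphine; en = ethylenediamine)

Cation [Ta…]: ligand charges -4, Ta(V) ⇒ ion charge 1+.
Anion [Sc…]: ligand charges -4, Sc(III) ⇒ ion charge 1−.
One 1+ cation balances one 1− anion.

[TaI(N3)3(PPh3)2][ScBr(en)(N3)3]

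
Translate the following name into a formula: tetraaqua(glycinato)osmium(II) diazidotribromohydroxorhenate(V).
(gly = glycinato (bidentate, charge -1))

[Os(gly)(H2O)4][ReBr3(N3)2(OH)]

Cation [Os…]: ligand charges -1, Os(II) ⇒ ion charge 1+.
Anion [Re…]: ligand charges -6, Re(V) ⇒ ion charge 1−.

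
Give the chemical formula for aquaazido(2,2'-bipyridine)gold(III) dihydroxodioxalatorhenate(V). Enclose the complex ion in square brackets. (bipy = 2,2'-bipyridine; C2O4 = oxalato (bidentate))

Cation [Au…]: ligand charges -1, Au(III) ⇒ ion charge 2+.
Anion [Re…]: ligand charges -6, Re(V) ⇒ ion charge 1−.
One 2+ cation requires 2 of the 1− anion.

[Au(bipy)(H2O)(N3)][Re(C2O4)2(OH)2]2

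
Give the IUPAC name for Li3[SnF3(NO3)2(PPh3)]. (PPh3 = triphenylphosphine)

The 3 lithium counter-ions carry a total charge of +3, so each complex ion is 3−.
Ligand charges: 2×nitrato (-1 each), 1×triphenylphosphine (neutral), 3×fluoro (-1 each); total -5. So Sn + (-5) = 3−, giving Sn = +2.
The complex ion is anionic, so tin takes the -ate form stannate(II).

lithium trifluorodinitrato(triphenylphosphine)stannate(II)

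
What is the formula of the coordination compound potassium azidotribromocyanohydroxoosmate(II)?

K4[OsBr3(CN)(N3)(OH)]

Ligands: 1 azido (N3, -1), 1 cyano (CN, -1), 3 bromo (Br, -1), 1 hydroxo (OH, -1). Ligand charge sum = -6.
Charge balance with potassium (+1) requires 1 complex ion per 4 potassium.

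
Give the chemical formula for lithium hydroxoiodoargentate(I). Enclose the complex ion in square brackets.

Ligands: 1 iodo (I, -1), 1 hydroxo (OH, -1). Ligand charge sum = -2.
Charge balance with lithium (+1) requires 1 complex ion per 1 lithium.

Li[AgI(OH)]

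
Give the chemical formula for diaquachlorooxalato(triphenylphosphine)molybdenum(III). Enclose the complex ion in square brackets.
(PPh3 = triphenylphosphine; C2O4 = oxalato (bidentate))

[Mo(C2O4)Cl(H2O)2(PPh3)]

Ligands: 2 aqua (H2O, neutral), 1 triphenylphosphine (PPh3, neutral), 1 oxalato (C2O4, -2), 1 chloro (Cl, -1). Ligand charge sum = -3.
With Mo in oxidation state +3, the complex ion is [Mo...].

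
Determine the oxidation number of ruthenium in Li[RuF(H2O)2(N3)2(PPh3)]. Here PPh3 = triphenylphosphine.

+2

1 lithium outside the brackets (+1 each) → the complex ion is 1−.
Ligand charges: 1×F = -1; 2×N3 = -2; 1×PPh3 neutral; 2×H2O neutral; sum -3.
Ru + (-3) = 1− ⇒ Ru is +2.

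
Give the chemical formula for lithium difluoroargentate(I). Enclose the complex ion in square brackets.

Ligands: 2 fluoro (F, -1). Ligand charge sum = -2.
With Ag in oxidation state +1, the complex ion is [Ag...]^1−.
Charge balance with lithium (+1) requires 1 complex ion per 1 lithium.

Li[AgF2]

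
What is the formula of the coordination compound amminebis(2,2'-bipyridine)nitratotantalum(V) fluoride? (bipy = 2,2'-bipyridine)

Ligands: 1 ammine (NH3, neutral), 1 nitrato (NO3, -1), 2 2,2'-bipyridine (bipy, neutral). Ligand charge sum = -1.
With Ta in oxidation state +5, the complex ion is [Ta...]^4+.
Charge balance with fluoride (-1) requires 1 complex ion per 4 fluoride.

[Ta(bipy)2(NH3)(NO3)]F4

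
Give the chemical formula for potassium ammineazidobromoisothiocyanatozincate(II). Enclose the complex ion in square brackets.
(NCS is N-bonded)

Ligands: 1 isothiocyanato (NCS, -1), 1 bromo (Br, -1), 1 azido (N3, -1), 1 ammine (NH3, neutral). Ligand charge sum = -3.
With Zn in oxidation state +2, the complex ion is [Zn...]^1−.
Charge balance with potassium (+1) requires 1 complex ion per 1 potassium.

K[ZnBr(N3)(NCS)(NH3)]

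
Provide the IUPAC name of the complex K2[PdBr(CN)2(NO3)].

potassium bromodicyanonitratopalladate(II)

The 2 potassium counter-ions carry a total charge of +2, so each complex ion is 2−.
Ligand charges: 1×bromo (-1 each), 2×cyano (-1 each), 1×nitrato (-1 each); total -4. So Pd + (-4) = 2−, giving Pd = +2.
Ligands are named alphabetically: bromo before cyano before nitrato.
The complex ion is anionic, so palladium takes the -ate form palladate(II).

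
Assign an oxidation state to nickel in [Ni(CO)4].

0

No counter-ion: the bracketed complex is neutral.
Ligand charges: 4×CO neutral; sum 0.
Ni + (0) = 0 ⇒ Ni is 0.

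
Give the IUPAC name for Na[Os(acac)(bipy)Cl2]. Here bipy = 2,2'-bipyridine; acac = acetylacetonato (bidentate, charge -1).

The 1 sodium counter-ion carries a total charge of +1, so each complex ion is 1−.
Ligand charges: 1×2,2'-bipyridine (neutral), 1×acetylacetonato (-1 each), 2×chloro (-1 each); total -3. So Os + (-3) = 1−, giving Os = +2.
The complex ion is anionic, so osmium takes the -ate form osmate(II).

sodium (acetylacetonato)(2,2'-bipyridine)dichloroosmate(II)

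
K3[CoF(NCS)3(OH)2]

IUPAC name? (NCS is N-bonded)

potassium fluorodihydroxotriisothiocyanatocobaltate(III)

The 3 potassium counter-ions carry a total charge of +3, so each complex ion is 3−.
Ligand charges: 3×isothiocyanato (-1 each), 1×fluoro (-1 each), 2×hydroxo (-1 each); total -6. So Co + (-6) = 3−, giving Co = +3.
The complex ion is anionic, so cobalt takes the -ate form cobaltate(III).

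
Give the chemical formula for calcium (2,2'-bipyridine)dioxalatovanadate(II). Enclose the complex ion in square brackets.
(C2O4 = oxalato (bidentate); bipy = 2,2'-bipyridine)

Ligands: 2 oxalato (C2O4, -2), 1 2,2'-bipyridine (bipy, neutral). Ligand charge sum = -4.
With V in oxidation state +2, the complex ion is [V...]^2−.
Charge balance with calcium (+2) requires 1 complex ion per 1 calcium.

Ca[V(bipy)(C2O4)2]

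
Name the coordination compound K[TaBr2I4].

potassium dibromotetraiodotantalate(V)

The 1 potassium counter-ion carries a total charge of +1, so each complex ion is 1−.
Ligand charges: 2×bromo (-1 each), 4×iodo (-1 each); total -6. So Ta + (-6) = 1−, giving Ta = +5.
Ligands are named alphabetically: bromo before iodo.
The complex ion is anionic, so tantalum takes the -ate form tantalate(V).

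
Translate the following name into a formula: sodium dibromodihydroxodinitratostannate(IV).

Ligands: 2 nitrato (NO3, -1), 2 hydroxo (OH, -1), 2 bromo (Br, -1). Ligand charge sum = -6.
With Sn in oxidation state +4, the complex ion is [Sn...]^2−.
Charge balance with sodium (+1) requires 1 complex ion per 2 sodium.

Na2[SnBr2(NO3)2(OH)2]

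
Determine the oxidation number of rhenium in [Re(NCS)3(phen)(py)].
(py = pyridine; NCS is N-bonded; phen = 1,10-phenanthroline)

+3

No counter-ion: the bracketed complex is neutral.
Ligand charges: 1×py neutral; 3×NCS = -3; 1×phen neutral; sum -3.
Re + (-3) = 0 ⇒ Re is +3.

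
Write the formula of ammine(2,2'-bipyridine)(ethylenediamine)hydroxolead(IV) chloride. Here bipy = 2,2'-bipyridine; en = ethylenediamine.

[Pb(bipy)(en)(NH3)(OH)]Cl3

Ligands: 1 ammine (NH3, neutral), 1 hydroxo (OH, -1), 1 2,2'-bipyridine (bipy, neutral), 1 ethylenediamine (en, neutral). Ligand charge sum = -1.
Charge balance with chloride (-1) requires 1 complex ion per 3 chloride.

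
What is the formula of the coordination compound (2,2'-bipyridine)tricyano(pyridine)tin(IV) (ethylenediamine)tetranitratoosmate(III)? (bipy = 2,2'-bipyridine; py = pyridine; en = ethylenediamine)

[Sn(bipy)(CN)3(py)][Os(en)(NO3)4]

Cation [Sn…]: ligand charges -3, Sn(IV) ⇒ ion charge 1+.
Anion [Os…]: ligand charges -4, Os(III) ⇒ ion charge 1−.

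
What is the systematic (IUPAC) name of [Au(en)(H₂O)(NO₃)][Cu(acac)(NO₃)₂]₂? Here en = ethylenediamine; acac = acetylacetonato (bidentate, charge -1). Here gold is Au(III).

Au is given as +3; the cation's ligand charges sum to -1, so the complex cation is 2+.
With 2 anions per cation, each anion must be 2/2 = 1−.
Anion: ligand charges sum to -3; for the ion to be 1−, Cu = +2.

aqua(ethylenediamine)nitratogold(III) (acetylacetonato)dinitratocuprate(II)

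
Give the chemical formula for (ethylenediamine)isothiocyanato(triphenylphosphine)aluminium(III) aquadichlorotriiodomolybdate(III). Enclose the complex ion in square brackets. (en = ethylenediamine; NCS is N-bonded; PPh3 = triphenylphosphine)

Cation [Al…]: ligand charges -1, Al(III) ⇒ ion charge 2+.
Anion [Mo…]: ligand charges -5, Mo(III) ⇒ ion charge 2−.
One 2+ cation balances one 2− anion.

[Al(en)(NCS)(PPh3)][MoCl2(H2O)I3]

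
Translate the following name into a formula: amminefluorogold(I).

Ligands: 1 fluoro (F, -1), 1 ammine (NH3, neutral). Ligand charge sum = -1.
With Au in oxidation state +1, the complex ion is [Au...].

[AuF(NH3)]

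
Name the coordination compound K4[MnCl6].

The 4 potassium counter-ions carry a total charge of +4, so each complex ion is 4−.
Ligand charges: 6×chloro (-1 each); total -6. So Mn + (-6) = 4−, giving Mn = +2.
The complex ion is anionic, so manganese takes the -ate form manganate(II).

potassium hexachloromanganate(II)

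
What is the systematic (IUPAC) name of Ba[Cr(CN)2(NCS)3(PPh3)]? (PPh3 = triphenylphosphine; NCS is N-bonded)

The 1 barium counter-ion carries a total charge of +2, so each complex ion is 2−.
Ligand charges: 2×cyano (-1 each), 1×triphenylphosphine (neutral), 3×isothiocyanato (-1 each); total -5. So Cr + (-5) = 2−, giving Cr = +3.
Ligands are named alphabetically: cyano before isothiocyanato before triphenylphosphine.
The complex ion is anionic, so chromium takes the -ate form chromate(III).

barium dicyanotriisothiocyanato(triphenylphosphine)chromate(III)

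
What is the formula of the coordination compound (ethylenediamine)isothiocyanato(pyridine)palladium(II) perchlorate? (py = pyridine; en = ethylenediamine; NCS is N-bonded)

[Pd(en)(NCS)(py)]ClO4

Ligands: 1 pyridine (py, neutral), 1 ethylenediamine (en, neutral), 1 isothiocyanato (NCS, -1). Ligand charge sum = -1.
Charge balance with perchlorate (-1) requires 1 complex ion per 1 perchlorate.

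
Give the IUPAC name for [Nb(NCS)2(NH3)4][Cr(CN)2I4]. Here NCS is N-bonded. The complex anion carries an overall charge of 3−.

tetraamminediisothiocyanatoniobium(V) dicyanotetraiodochromate(III)

Both ions are complex: the cation is named first with the plain metal name, the anion second with the -ate form; each ion's ligands are alphabetised independently.
The complex anion is given as 3−; its ligand charges sum to -6, so Cr = +3.
A 1:1 salt means the cation carries the equal and opposite charge, 3+.
Cation: ligand charges sum to -2; for the ion to be 3+, Nb = +5.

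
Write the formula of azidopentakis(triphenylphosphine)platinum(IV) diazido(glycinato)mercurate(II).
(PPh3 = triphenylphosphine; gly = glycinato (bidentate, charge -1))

Cation [Pt…]: ligand charges -1, Pt(IV) ⇒ ion charge 3+.
Anion [Hg…]: ligand charges -3, Hg(II) ⇒ ion charge 1−.

[Pt(N3)(PPh3)5][Hg(gly)(N3)2]3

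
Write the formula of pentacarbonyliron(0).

Ligands: 5 carbonyl (CO, neutral). Ligand charge sum = 0.
With Fe in oxidation state 0, the complex ion is [Fe...].

[Fe(CO)5]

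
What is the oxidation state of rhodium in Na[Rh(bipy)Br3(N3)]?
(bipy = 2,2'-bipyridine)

+3

1 sodium outside the brackets (+1 each) → the complex ion is 1−.
Ligand charges: 3×Br = -3; 1×N3 = -1; 1×bipy neutral; sum -4.
Rh + (-4) = 1− ⇒ Rh is +3.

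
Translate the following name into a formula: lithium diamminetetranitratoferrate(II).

Li2[Fe(NH3)2(NO3)4]

Ligands: 4 nitrato (NO3, -1), 2 ammine (NH3, neutral). Ligand charge sum = -4.
With Fe in oxidation state +2, the complex ion is [Fe...]^2−.
Charge balance with lithium (+1) requires 1 complex ion per 2 lithium.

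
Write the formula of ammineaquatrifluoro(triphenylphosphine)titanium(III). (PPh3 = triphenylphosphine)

Ligands: 1 aqua (H2O, neutral), 3 fluoro (F, -1), 1 triphenylphosphine (PPh3, neutral), 1 ammine (NH3, neutral). Ligand charge sum = -3.
With Ti in oxidation state +3, the complex ion is [Ti...].

[TiF3(H2O)(NH3)(PPh3)]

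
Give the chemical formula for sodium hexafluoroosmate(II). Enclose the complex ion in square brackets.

Na4[OsF6]

Ligands: 6 fluoro (F, -1). Ligand charge sum = -6.
With Os in oxidation state +2, the complex ion is [Os...]^4−.
Charge balance with sodium (+1) requires 1 complex ion per 4 sodium.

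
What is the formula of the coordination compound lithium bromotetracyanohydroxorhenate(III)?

Ligands: 1 bromo (Br, -1), 1 hydroxo (OH, -1), 4 cyano (CN, -1). Ligand charge sum = -6.
Charge balance with lithium (+1) requires 1 complex ion per 3 lithium.

Li3[ReBr(CN)4(OH)]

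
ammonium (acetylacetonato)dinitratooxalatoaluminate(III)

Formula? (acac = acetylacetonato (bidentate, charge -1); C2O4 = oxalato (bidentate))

(NH4)2[Al(acac)(C2O4)(NO3)2]

Ligands: 1 acetylacetonato (acac, -1), 1 oxalato (C2O4, -2), 2 nitrato (NO3, -1). Ligand charge sum = -5.
With Al in oxidation state +3, the complex ion is [Al...]^2−.
Charge balance with ammonium (+1) requires 1 complex ion per 2 ammonium.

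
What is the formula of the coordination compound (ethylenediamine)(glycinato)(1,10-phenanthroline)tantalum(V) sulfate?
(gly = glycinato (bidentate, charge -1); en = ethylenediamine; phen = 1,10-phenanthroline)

[Ta(en)(gly)(phen)](SO4)2

Ligands: 1 glycinato (gly, -1), 1 ethylenediamine (en, neutral), 1 1,10-phenanthroline (phen, neutral). Ligand charge sum = -1.
With Ta in oxidation state +5, the complex ion is [Ta...]^4+.
Charge balance with sulfate (-2) requires 1 complex ion per 2 sulfate.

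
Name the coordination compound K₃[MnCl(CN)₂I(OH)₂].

potassium chlorodicyanodihydroxoiodomanganate(III)

The 3 potassium counter-ions carry a total charge of +3, so each complex ion is 3−.
Ligand charges: 1×chloro (-1 each), 1×iodo (-1 each), 2×cyano (-1 each), 2×hydroxo (-1 each); total -6. So Mn + (-6) = 3−, giving Mn = +3.
The complex ion is anionic, so manganese takes the -ate form manganate(III).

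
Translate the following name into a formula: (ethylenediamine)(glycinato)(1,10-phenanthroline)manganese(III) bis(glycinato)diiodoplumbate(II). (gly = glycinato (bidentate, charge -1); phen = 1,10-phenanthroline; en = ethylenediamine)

[Mn(en)(gly)(phen)][Pb(gly)2I2]

Cation [Mn…]: ligand charges -1, Mn(III) ⇒ ion charge 2+.
Anion [Pb…]: ligand charges -4, Pb(II) ⇒ ion charge 2−.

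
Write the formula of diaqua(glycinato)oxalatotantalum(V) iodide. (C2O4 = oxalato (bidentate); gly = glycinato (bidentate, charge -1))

Ligands: 1 oxalato (C2O4, -2), 2 aqua (H2O, neutral), 1 glycinato (gly, -1). Ligand charge sum = -3.
With Ta in oxidation state +5, the complex ion is [Ta...]^2+.
Charge balance with iodide (-1) requires 1 complex ion per 2 iodide.

[Ta(C2O4)(gly)(H2O)2]I2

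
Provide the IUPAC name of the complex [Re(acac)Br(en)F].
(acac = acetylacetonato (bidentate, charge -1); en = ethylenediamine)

There is no counter-ion, so the complex is neutral overall.
Ligand charges: 1×acetylacetonato (-1 each), 1×ethylenediamine (neutral), 1×bromo (-1 each), 1×fluoro (-1 each); total -3. So Re + (-3) = 0, giving Re = +3.
Ligands are named alphabetically: acetylacetonato before bromo before ethylenediamine before fluoro.

(acetylacetonato)bromo(ethylenediamine)fluororhenium(III)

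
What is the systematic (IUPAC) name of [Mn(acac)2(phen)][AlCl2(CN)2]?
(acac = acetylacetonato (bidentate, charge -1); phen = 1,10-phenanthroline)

bis(acetylacetonato)(1,10-phenanthroline)manganese(III) dichlorodicyanoaluminate(III)

Aluminium is always +3 in its complexes; the anion's ligand charges sum to -4, so the complex anion is 1−.
A 1:1 salt means the cation carries the equal and opposite charge, 1+.
Cation: ligand charges sum to -2; for the ion to be 1+, Mn = +3.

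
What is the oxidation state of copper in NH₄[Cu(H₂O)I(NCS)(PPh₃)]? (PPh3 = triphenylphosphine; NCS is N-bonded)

+1

1 ammonium outside the brackets (+1 each) → the complex ion is 1−.
Ligand charges: 1×H2O neutral; 1×I = -1; 1×PPh3 neutral; 1×NCS = -1; sum -2.
Cu + (-2) = 1− ⇒ Cu is +1.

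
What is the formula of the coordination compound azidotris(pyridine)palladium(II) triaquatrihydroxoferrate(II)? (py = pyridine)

[Pd(N3)(py)3][Fe(H2O)3(OH)3]

Cation [Pd…]: ligand charges -1, Pd(II) ⇒ ion charge 1+.
Anion [Fe…]: ligand charges -3, Fe(II) ⇒ ion charge 1−.
One 1+ cation balances one 1− anion.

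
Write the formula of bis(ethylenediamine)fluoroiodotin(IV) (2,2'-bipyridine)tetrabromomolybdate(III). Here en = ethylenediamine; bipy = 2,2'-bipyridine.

Cation [Sn…]: ligand charges -2, Sn(IV) ⇒ ion charge 2+.
Anion [Mo…]: ligand charges -4, Mo(III) ⇒ ion charge 1−.

[Sn(en)2FI][Mo(bipy)Br4]2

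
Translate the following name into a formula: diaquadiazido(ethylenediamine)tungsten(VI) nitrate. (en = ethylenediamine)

[W(en)(H2O)2(N3)2](NO3)4

Ligands: 1 ethylenediamine (en, neutral), 2 azido (N3, -1), 2 aqua (H2O, neutral). Ligand charge sum = -2.
Charge balance with nitrate (-1) requires 1 complex ion per 4 nitrate.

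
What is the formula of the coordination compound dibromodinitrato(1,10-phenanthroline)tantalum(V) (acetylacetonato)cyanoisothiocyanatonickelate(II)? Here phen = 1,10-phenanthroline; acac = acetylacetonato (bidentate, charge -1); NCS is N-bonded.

Cation [Ta…]: ligand charges -4, Ta(V) ⇒ ion charge 1+.
Anion [Ni…]: ligand charges -3, Ni(II) ⇒ ion charge 1−.
One 1+ cation balances one 1− anion.

[TaBr2(NO3)2(phen)][Ni(acac)(CN)(NCS)]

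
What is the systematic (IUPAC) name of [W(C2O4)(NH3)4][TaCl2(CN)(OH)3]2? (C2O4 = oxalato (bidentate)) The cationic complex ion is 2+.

Both ions are complex: the cation is named first with the plain metal name, the anion second with the -ate form; each ion's ligands are alphabetised independently.
The complex cation is given as 2+; its ligand charges sum to -2, so W = +4.
With 2 anions per cation, each anion must be 2/2 = 1−.
Anion: ligand charges sum to -6; for the ion to be 1−, Ta = +5.

tetraammineoxalatotungsten(IV) dichlorocyanotrihydroxotantalate(V)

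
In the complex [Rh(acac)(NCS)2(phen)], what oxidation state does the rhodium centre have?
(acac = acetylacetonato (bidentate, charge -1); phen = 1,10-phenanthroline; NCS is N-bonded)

No counter-ion: the bracketed complex is neutral.
Ligand charges: 1×acac = -1; 1×phen neutral; 2×NCS = -2; sum -3.
Rh + (-3) = 0 ⇒ Rh is +3.

+3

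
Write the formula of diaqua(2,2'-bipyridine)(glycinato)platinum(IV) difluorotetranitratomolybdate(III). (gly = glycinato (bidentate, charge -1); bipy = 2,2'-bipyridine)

Cation [Pt…]: ligand charges -1, Pt(IV) ⇒ ion charge 3+.
Anion [Mo…]: ligand charges -6, Mo(III) ⇒ ion charge 3−.
One 3+ cation balances one 3− anion.

[Pt(bipy)(gly)(H2O)2][MoF2(NO3)4]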